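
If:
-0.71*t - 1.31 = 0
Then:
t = -1.85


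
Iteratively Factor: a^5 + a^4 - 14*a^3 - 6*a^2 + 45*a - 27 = (a - 3)*(a^4 + 4*a^3 - 2*a^2 - 12*a + 9) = (a - 3)*(a + 3)*(a^3 + a^2 - 5*a + 3) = (a - 3)*(a - 1)*(a + 3)*(a^2 + 2*a - 3) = (a - 3)*(a - 1)*(a + 3)^2*(a - 1)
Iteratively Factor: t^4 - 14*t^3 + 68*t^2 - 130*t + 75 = (t - 5)*(t^3 - 9*t^2 + 23*t - 15) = (t - 5)*(t - 1)*(t^2 - 8*t + 15) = (t - 5)^2*(t - 1)*(t - 3)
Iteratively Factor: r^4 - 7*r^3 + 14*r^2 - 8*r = (r - 1)*(r^3 - 6*r^2 + 8*r) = (r - 2)*(r - 1)*(r^2 - 4*r) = (r - 4)*(r - 2)*(r - 1)*(r)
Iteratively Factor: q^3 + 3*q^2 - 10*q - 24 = (q + 2)*(q^2 + q - 12) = (q - 3)*(q + 2)*(q + 4)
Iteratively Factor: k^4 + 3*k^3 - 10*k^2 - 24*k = (k + 4)*(k^3 - k^2 - 6*k) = (k + 2)*(k + 4)*(k^2 - 3*k) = (k - 3)*(k + 2)*(k + 4)*(k)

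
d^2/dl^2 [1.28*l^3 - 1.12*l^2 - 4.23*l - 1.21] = 7.68*l - 2.24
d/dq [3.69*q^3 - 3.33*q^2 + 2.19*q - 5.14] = 11.07*q^2 - 6.66*q + 2.19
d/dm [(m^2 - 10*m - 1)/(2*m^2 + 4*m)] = (6*m^2 + m + 1)/(m^2*(m^2 + 4*m + 4))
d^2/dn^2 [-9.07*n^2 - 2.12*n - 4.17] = -18.1400000000000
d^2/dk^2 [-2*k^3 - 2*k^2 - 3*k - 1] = -12*k - 4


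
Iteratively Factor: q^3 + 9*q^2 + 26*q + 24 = (q + 2)*(q^2 + 7*q + 12) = (q + 2)*(q + 3)*(q + 4)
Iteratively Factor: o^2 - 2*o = (o - 2)*(o)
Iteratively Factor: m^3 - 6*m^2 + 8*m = (m - 2)*(m^2 - 4*m) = (m - 4)*(m - 2)*(m)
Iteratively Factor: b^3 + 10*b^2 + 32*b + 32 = (b + 4)*(b^2 + 6*b + 8) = (b + 2)*(b + 4)*(b + 4)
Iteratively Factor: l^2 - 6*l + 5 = (l - 5)*(l - 1)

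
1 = 1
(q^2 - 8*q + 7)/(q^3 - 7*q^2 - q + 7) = 1/(q + 1)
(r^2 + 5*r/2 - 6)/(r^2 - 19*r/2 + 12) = (r + 4)/(r - 8)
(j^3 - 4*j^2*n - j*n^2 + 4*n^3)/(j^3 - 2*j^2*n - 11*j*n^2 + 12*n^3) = (j + n)/(j + 3*n)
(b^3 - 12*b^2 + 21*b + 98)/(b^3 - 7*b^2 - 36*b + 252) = (b^2 - 5*b - 14)/(b^2 - 36)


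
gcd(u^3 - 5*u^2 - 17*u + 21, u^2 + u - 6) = u + 3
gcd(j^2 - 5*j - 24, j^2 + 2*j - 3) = j + 3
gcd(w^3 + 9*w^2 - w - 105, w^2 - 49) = w + 7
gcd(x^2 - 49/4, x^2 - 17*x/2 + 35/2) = x - 7/2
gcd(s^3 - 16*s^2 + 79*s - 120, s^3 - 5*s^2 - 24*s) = s - 8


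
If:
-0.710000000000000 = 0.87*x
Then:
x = -0.82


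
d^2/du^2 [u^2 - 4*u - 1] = 2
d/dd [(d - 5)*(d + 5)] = 2*d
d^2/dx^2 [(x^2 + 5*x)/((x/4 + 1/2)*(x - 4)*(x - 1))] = 8*(x^6 + 15*x^5 - 27*x^4 + x^3 - 168*x^2 + 360*x + 304)/(x^9 - 9*x^8 + 9*x^7 + 105*x^6 - 198*x^5 - 396*x^4 + 840*x^3 + 288*x^2 - 1152*x + 512)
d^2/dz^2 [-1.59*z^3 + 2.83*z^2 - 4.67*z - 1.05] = 5.66 - 9.54*z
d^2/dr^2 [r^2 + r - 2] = 2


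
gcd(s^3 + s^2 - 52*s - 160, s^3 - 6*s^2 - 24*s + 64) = s^2 - 4*s - 32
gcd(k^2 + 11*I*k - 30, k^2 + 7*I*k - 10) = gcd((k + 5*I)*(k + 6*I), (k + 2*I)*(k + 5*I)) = k + 5*I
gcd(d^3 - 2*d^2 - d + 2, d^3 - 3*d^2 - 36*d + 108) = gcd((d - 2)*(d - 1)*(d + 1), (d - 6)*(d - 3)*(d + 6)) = 1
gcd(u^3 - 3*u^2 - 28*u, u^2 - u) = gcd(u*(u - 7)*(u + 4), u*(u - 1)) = u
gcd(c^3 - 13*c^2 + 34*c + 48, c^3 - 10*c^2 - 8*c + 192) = c^2 - 14*c + 48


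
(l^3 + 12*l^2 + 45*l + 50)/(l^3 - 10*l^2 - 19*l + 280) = (l^2 + 7*l + 10)/(l^2 - 15*l + 56)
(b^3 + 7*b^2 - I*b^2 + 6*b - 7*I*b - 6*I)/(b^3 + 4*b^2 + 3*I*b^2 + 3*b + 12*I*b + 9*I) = (b^2 + b*(6 - I) - 6*I)/(b^2 + 3*b*(1 + I) + 9*I)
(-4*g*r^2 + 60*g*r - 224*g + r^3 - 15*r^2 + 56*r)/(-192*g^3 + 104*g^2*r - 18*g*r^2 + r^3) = (r^2 - 15*r + 56)/(48*g^2 - 14*g*r + r^2)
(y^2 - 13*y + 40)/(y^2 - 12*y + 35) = (y - 8)/(y - 7)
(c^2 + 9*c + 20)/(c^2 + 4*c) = (c + 5)/c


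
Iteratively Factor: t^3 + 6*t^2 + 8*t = (t + 4)*(t^2 + 2*t) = t*(t + 4)*(t + 2)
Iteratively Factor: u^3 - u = (u)*(u^2 - 1) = u*(u - 1)*(u + 1)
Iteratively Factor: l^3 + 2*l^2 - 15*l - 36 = (l + 3)*(l^2 - l - 12) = (l - 4)*(l + 3)*(l + 3)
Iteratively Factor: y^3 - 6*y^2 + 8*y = (y)*(y^2 - 6*y + 8) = y*(y - 4)*(y - 2)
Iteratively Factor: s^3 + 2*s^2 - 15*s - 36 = (s - 4)*(s^2 + 6*s + 9) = (s - 4)*(s + 3)*(s + 3)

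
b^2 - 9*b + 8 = (b - 8)*(b - 1)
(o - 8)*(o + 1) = o^2 - 7*o - 8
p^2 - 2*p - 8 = (p - 4)*(p + 2)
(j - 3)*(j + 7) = j^2 + 4*j - 21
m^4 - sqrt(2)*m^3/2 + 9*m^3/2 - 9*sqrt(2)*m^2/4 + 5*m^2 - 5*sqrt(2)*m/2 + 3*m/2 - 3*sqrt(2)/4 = (m + 1/2)*(m + 1)*(m + 3)*(m - sqrt(2)/2)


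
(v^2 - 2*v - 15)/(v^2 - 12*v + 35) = (v + 3)/(v - 7)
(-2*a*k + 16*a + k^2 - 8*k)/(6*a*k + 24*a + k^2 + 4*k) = (-2*a*k + 16*a + k^2 - 8*k)/(6*a*k + 24*a + k^2 + 4*k)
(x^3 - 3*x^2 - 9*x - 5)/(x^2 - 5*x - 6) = (x^2 - 4*x - 5)/(x - 6)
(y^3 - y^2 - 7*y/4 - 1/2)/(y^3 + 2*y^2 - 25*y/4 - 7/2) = (2*y + 1)/(2*y + 7)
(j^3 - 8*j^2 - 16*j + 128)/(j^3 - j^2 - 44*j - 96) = (j - 4)/(j + 3)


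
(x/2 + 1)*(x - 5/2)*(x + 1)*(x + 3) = x^4/2 + 7*x^3/4 - 2*x^2 - 43*x/4 - 15/2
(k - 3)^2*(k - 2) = k^3 - 8*k^2 + 21*k - 18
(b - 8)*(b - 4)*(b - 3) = b^3 - 15*b^2 + 68*b - 96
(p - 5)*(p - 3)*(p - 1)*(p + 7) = p^4 - 2*p^3 - 40*p^2 + 146*p - 105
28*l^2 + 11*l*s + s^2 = (4*l + s)*(7*l + s)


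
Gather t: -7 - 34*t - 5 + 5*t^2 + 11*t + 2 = 5*t^2 - 23*t - 10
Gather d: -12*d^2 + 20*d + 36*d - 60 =-12*d^2 + 56*d - 60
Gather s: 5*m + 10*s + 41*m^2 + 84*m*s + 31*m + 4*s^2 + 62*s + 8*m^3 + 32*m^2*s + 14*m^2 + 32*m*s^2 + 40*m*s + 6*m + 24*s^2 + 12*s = 8*m^3 + 55*m^2 + 42*m + s^2*(32*m + 28) + s*(32*m^2 + 124*m + 84)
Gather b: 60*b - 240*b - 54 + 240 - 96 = 90 - 180*b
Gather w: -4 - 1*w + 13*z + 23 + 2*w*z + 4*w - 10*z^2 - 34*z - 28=w*(2*z + 3) - 10*z^2 - 21*z - 9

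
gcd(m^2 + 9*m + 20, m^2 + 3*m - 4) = m + 4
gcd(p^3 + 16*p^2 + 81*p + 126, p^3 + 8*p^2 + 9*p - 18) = p^2 + 9*p + 18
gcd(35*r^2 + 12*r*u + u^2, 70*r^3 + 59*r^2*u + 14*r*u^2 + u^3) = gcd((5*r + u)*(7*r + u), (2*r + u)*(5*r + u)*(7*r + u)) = 35*r^2 + 12*r*u + u^2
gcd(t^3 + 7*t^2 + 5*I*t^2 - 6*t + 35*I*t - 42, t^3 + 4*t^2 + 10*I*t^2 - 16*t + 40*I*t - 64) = t + 2*I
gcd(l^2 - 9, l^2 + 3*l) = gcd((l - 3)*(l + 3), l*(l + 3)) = l + 3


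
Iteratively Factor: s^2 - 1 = (s + 1)*(s - 1)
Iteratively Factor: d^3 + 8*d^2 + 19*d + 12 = (d + 4)*(d^2 + 4*d + 3) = (d + 1)*(d + 4)*(d + 3)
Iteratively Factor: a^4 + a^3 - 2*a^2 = (a + 2)*(a^3 - a^2) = a*(a + 2)*(a^2 - a) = a*(a - 1)*(a + 2)*(a)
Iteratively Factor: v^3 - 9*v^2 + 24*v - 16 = (v - 1)*(v^2 - 8*v + 16) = (v - 4)*(v - 1)*(v - 4)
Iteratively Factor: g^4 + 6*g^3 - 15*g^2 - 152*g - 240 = (g + 4)*(g^3 + 2*g^2 - 23*g - 60) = (g + 3)*(g + 4)*(g^2 - g - 20) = (g - 5)*(g + 3)*(g + 4)*(g + 4)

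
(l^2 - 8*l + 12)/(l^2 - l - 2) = (l - 6)/(l + 1)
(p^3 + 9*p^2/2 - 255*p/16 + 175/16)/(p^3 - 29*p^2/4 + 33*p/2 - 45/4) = (4*p^2 + 23*p - 35)/(4*(p^2 - 6*p + 9))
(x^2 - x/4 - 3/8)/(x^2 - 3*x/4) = (x + 1/2)/x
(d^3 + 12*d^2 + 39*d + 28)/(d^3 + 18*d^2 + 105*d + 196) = (d + 1)/(d + 7)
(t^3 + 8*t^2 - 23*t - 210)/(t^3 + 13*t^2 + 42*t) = (t - 5)/t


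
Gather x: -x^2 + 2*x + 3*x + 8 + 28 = -x^2 + 5*x + 36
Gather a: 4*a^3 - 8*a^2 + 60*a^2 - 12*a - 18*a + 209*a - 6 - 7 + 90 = 4*a^3 + 52*a^2 + 179*a + 77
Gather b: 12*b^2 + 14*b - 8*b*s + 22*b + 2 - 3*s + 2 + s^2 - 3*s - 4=12*b^2 + b*(36 - 8*s) + s^2 - 6*s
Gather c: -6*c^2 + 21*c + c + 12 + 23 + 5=-6*c^2 + 22*c + 40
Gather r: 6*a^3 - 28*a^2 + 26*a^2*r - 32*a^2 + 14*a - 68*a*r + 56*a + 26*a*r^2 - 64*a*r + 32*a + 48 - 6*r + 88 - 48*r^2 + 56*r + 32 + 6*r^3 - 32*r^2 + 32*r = 6*a^3 - 60*a^2 + 102*a + 6*r^3 + r^2*(26*a - 80) + r*(26*a^2 - 132*a + 82) + 168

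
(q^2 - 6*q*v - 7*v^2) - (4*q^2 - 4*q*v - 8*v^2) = -3*q^2 - 2*q*v + v^2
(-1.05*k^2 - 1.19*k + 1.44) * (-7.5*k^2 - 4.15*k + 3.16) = 7.875*k^4 + 13.2825*k^3 - 9.1795*k^2 - 9.7364*k + 4.5504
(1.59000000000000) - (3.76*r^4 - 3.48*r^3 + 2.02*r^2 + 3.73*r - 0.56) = -3.76*r^4 + 3.48*r^3 - 2.02*r^2 - 3.73*r + 2.15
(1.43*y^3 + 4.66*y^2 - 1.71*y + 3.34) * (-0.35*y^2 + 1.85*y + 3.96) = -0.5005*y^5 + 1.0145*y^4 + 14.8823*y^3 + 14.1211*y^2 - 0.592599999999999*y + 13.2264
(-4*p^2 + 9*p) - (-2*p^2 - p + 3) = -2*p^2 + 10*p - 3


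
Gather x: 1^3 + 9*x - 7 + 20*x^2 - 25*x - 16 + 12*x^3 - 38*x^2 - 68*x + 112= 12*x^3 - 18*x^2 - 84*x + 90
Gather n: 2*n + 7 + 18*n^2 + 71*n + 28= 18*n^2 + 73*n + 35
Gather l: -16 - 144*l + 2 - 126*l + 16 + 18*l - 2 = -252*l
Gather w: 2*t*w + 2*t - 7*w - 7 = 2*t + w*(2*t - 7) - 7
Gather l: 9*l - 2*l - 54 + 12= 7*l - 42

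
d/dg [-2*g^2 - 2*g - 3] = -4*g - 2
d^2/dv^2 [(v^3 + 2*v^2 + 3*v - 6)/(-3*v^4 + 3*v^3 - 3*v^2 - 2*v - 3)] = 2*(-9*v^9 - 54*v^8 - 81*v^7 + 789*v^6 - 810*v^5 + 1071*v^4 - 244*v^3 - 396*v^2 + 324*v - 30)/(27*v^12 - 81*v^11 + 162*v^10 - 135*v^9 + 135*v^8 - 81*v^7 + 198*v^6 - 36*v^5 + 90*v^4 + 35*v^3 + 117*v^2 + 54*v + 27)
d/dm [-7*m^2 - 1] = -14*m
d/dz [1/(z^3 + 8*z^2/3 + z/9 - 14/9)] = 9*(-27*z^2 - 48*z - 1)/(9*z^3 + 24*z^2 + z - 14)^2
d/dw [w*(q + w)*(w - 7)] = w*(q + w) + w*(w - 7) + (q + w)*(w - 7)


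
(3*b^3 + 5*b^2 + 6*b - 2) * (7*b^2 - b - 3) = 21*b^5 + 32*b^4 + 28*b^3 - 35*b^2 - 16*b + 6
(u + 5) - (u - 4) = 9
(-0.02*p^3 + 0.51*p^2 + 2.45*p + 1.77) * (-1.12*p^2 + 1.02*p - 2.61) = 0.0224*p^5 - 0.5916*p^4 - 2.1716*p^3 - 0.8145*p^2 - 4.5891*p - 4.6197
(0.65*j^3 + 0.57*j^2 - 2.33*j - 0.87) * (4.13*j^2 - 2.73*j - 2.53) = 2.6845*j^5 + 0.5796*j^4 - 12.8235*j^3 + 1.3257*j^2 + 8.27*j + 2.2011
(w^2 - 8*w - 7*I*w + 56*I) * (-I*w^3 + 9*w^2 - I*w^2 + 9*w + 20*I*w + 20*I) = -I*w^5 + 2*w^4 + 7*I*w^4 - 14*w^3 - 35*I*w^3 + 124*w^2 + 301*I*w^2 - 980*w + 344*I*w - 1120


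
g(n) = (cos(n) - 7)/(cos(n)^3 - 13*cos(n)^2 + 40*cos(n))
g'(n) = (cos(n) - 7)*(3*sin(n)*cos(n)^2 - 26*sin(n)*cos(n) + 40*sin(n))/(cos(n)^3 - 13*cos(n)^2 + 40*cos(n))^2 - sin(n)/(cos(n)^3 - 13*cos(n)^2 + 40*cos(n))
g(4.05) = 0.26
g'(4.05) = 0.36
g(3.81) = 0.20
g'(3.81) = 0.17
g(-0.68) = -0.26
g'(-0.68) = 0.18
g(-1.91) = 0.50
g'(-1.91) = 1.49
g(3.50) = 0.16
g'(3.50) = 0.07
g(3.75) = 0.19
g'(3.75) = 0.15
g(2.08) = 0.33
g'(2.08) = -0.64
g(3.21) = 0.15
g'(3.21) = 0.01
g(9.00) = 0.16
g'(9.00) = -0.09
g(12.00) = -0.25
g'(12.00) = 0.13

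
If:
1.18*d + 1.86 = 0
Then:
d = -1.58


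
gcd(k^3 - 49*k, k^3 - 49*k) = k^3 - 49*k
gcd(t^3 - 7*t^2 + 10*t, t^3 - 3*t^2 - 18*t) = t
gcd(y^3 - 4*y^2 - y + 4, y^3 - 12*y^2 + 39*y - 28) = y^2 - 5*y + 4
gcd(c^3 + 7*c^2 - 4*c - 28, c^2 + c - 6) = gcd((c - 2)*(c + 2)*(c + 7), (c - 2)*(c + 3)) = c - 2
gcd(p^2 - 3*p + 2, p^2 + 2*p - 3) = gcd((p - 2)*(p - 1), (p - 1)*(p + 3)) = p - 1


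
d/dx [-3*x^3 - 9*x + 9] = -9*x^2 - 9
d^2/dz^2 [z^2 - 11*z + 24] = 2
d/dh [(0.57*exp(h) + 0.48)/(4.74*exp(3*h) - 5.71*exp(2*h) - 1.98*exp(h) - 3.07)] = (-5.4036*exp(3*h) - 3.5709*exp(2*h) + 5.4816*exp(h) - 0.7995)*exp(h)/(22.4676*exp(6*h) - 54.1308*exp(5*h) + 13.8337*exp(4*h) - 6.492*exp(3*h) + 38.9798*exp(2*h) + 12.1572*exp(h) + 9.4249)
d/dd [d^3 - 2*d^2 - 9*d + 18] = 3*d^2 - 4*d - 9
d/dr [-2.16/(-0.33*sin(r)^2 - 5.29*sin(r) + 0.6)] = -(1.4256*sin(r) + 11.4264)*cos(r)/(0.33*sin(r)^2 + 5.29*sin(r) - 0.6)^2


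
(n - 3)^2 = n^2 - 6*n + 9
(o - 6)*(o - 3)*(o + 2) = o^3 - 7*o^2 + 36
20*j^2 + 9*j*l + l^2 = (4*j + l)*(5*j + l)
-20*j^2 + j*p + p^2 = (-4*j + p)*(5*j + p)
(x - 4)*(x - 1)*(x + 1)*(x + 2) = x^4 - 2*x^3 - 9*x^2 + 2*x + 8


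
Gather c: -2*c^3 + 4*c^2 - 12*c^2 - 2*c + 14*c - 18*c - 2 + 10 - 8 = -2*c^3 - 8*c^2 - 6*c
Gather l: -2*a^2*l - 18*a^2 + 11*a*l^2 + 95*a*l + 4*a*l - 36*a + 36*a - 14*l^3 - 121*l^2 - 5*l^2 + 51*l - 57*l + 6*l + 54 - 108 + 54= -18*a^2 - 14*l^3 + l^2*(11*a - 126) + l*(-2*a^2 + 99*a)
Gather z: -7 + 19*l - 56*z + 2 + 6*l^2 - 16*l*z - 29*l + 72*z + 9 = 6*l^2 - 10*l + z*(16 - 16*l) + 4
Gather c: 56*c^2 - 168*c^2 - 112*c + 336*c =-112*c^2 + 224*c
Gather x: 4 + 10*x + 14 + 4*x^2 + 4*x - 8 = 4*x^2 + 14*x + 10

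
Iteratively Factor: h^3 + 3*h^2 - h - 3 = (h + 1)*(h^2 + 2*h - 3) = (h - 1)*(h + 1)*(h + 3)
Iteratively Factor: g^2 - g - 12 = (g - 4)*(g + 3)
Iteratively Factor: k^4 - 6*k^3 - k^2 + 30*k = (k - 5)*(k^3 - k^2 - 6*k) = (k - 5)*(k + 2)*(k^2 - 3*k) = k*(k - 5)*(k + 2)*(k - 3)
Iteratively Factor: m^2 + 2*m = (m)*(m + 2)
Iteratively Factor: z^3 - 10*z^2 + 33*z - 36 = (z - 4)*(z^2 - 6*z + 9) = (z - 4)*(z - 3)*(z - 3)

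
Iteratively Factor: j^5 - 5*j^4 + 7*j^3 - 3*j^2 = (j - 1)*(j^4 - 4*j^3 + 3*j^2) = (j - 3)*(j - 1)*(j^3 - j^2) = j*(j - 3)*(j - 1)*(j^2 - j) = j^2*(j - 3)*(j - 1)*(j - 1)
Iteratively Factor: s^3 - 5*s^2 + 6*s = (s - 3)*(s^2 - 2*s) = (s - 3)*(s - 2)*(s)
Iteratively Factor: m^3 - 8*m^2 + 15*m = (m - 3)*(m^2 - 5*m) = m*(m - 3)*(m - 5)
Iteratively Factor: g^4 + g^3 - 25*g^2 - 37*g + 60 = (g - 5)*(g^3 + 6*g^2 + 5*g - 12) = (g - 5)*(g - 1)*(g^2 + 7*g + 12) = (g - 5)*(g - 1)*(g + 4)*(g + 3)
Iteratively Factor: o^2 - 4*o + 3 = (o - 3)*(o - 1)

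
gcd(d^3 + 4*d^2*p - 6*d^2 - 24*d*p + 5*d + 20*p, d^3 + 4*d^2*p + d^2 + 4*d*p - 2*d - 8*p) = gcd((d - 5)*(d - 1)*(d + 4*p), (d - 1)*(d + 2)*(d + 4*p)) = d^2 + 4*d*p - d - 4*p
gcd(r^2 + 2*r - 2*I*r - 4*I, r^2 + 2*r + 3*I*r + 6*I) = r + 2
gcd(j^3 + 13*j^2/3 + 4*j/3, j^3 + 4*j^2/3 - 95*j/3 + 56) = 1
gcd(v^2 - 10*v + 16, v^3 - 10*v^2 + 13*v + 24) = v - 8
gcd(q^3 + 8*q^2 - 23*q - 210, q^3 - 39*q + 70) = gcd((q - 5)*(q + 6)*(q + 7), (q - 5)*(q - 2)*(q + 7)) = q^2 + 2*q - 35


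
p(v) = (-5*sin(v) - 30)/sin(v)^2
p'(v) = -2*(-5*sin(v) - 30)*cos(v)/sin(v)^3 - 5*cos(v)/sin(v)^2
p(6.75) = -159.23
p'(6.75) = 609.86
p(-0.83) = -48.32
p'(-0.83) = -94.57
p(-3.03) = -2374.20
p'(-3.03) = 42775.08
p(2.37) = -68.87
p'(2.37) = -134.23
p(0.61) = -100.14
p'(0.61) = 274.07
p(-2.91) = -547.66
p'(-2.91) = 4737.02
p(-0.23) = -555.28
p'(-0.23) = -4836.77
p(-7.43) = -30.63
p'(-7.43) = -30.12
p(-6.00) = -402.15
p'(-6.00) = 2702.37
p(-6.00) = -402.15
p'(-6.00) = 2702.37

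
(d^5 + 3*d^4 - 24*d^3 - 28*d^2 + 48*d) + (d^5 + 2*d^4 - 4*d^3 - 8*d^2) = 2*d^5 + 5*d^4 - 28*d^3 - 36*d^2 + 48*d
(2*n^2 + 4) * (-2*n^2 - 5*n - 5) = -4*n^4 - 10*n^3 - 18*n^2 - 20*n - 20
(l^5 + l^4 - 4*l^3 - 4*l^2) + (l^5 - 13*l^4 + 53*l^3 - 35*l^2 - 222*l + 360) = 2*l^5 - 12*l^4 + 49*l^3 - 39*l^2 - 222*l + 360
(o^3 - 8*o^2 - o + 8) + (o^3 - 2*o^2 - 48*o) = 2*o^3 - 10*o^2 - 49*o + 8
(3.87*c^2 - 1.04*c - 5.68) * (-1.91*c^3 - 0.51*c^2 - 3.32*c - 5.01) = -7.3917*c^5 + 0.0126999999999999*c^4 - 1.4692*c^3 - 13.0391*c^2 + 24.068*c + 28.4568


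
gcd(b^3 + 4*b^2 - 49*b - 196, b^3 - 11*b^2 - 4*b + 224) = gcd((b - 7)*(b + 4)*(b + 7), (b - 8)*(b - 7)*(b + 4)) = b^2 - 3*b - 28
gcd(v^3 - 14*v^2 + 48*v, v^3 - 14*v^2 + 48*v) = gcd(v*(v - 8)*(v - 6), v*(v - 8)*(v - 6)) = v^3 - 14*v^2 + 48*v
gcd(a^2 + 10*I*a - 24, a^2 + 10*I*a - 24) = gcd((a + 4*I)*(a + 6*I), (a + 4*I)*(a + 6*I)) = a^2 + 10*I*a - 24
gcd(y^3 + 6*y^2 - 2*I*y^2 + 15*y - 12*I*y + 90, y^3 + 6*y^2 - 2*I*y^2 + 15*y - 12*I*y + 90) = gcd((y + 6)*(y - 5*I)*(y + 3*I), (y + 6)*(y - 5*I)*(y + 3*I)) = y^3 + y^2*(6 - 2*I) + y*(15 - 12*I) + 90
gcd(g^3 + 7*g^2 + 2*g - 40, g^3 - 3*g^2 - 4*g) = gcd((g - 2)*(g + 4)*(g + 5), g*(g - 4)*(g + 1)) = 1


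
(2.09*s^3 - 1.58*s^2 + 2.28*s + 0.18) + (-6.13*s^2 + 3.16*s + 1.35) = 2.09*s^3 - 7.71*s^2 + 5.44*s + 1.53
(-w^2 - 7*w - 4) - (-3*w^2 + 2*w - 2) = 2*w^2 - 9*w - 2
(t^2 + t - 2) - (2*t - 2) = t^2 - t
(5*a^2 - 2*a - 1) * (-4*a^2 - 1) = -20*a^4 + 8*a^3 - a^2 + 2*a + 1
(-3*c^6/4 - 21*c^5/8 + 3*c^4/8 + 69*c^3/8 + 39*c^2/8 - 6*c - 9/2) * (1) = -3*c^6/4 - 21*c^5/8 + 3*c^4/8 + 69*c^3/8 + 39*c^2/8 - 6*c - 9/2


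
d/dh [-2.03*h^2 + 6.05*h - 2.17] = 6.05 - 4.06*h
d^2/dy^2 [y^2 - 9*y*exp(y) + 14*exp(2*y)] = -9*y*exp(y) + 56*exp(2*y) - 18*exp(y) + 2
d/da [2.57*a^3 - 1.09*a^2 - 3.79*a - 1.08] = 7.71*a^2 - 2.18*a - 3.79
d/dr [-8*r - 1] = -8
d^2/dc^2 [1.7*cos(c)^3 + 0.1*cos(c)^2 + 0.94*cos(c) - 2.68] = -2.215*cos(c) - 0.2*cos(2*c) - 3.825*cos(3*c)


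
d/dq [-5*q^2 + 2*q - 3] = 2 - 10*q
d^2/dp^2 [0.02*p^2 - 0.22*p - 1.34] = 0.0400000000000000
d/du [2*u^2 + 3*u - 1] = 4*u + 3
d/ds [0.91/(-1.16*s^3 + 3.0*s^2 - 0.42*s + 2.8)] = (3.1668*s^2 - 5.46*s + 0.3822)/(1.16*s^3 - 3.0*s^2 + 0.42*s - 2.8)^2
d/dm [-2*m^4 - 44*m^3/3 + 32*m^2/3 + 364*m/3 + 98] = -8*m^3 - 44*m^2 + 64*m/3 + 364/3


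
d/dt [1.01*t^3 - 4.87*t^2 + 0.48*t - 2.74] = 3.03*t^2 - 9.74*t + 0.48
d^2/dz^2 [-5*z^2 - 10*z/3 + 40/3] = -10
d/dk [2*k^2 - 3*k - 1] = 4*k - 3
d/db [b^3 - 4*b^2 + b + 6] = 3*b^2 - 8*b + 1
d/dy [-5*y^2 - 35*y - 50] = -10*y - 35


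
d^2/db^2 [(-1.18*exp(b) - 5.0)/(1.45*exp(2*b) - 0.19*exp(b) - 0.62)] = (-2.48095*exp(4*b) - 42.37509*exp(3*b) - 2.23242*exp(2*b) - 18.021496*exp(b) + 0.135408)*exp(b)/(3.048625*exp(6*b) - 1.198425*exp(5*b) - 3.753615*exp(4*b) + 1.018001*exp(3*b) + 1.604994*exp(2*b) - 0.219108*exp(b) - 0.238328)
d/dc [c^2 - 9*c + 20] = 2*c - 9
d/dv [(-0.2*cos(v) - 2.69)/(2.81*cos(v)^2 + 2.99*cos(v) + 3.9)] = (0.562*sin(v)^2 - 15.1178*cos(v) - 7.8251)*sin(v)/(2.81*cos(v)^2 + 2.99*cos(v) + 3.9)^2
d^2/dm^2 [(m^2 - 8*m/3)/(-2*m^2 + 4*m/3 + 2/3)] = (54*m^3 - 27*m^2 + 72*m - 19)/(27*m^6 - 54*m^5 + 9*m^4 + 28*m^3 - 3*m^2 - 6*m - 1)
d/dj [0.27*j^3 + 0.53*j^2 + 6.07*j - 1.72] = 0.81*j^2 + 1.06*j + 6.07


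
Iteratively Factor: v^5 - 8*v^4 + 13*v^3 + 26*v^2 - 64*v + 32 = (v - 4)*(v^4 - 4*v^3 - 3*v^2 + 14*v - 8) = (v - 4)^2*(v^3 - 3*v + 2) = (v - 4)^2*(v + 2)*(v^2 - 2*v + 1) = (v - 4)^2*(v - 1)*(v + 2)*(v - 1)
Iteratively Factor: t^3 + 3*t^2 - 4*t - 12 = (t + 3)*(t^2 - 4) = (t + 2)*(t + 3)*(t - 2)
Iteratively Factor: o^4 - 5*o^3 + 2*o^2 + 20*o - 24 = (o - 2)*(o^3 - 3*o^2 - 4*o + 12) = (o - 2)^2*(o^2 - o - 6) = (o - 3)*(o - 2)^2*(o + 2)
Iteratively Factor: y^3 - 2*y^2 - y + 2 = (y + 1)*(y^2 - 3*y + 2) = (y - 1)*(y + 1)*(y - 2)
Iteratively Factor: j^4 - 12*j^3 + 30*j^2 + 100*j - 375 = (j - 5)*(j^3 - 7*j^2 - 5*j + 75) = (j - 5)^2*(j^2 - 2*j - 15) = (j - 5)^2*(j + 3)*(j - 5)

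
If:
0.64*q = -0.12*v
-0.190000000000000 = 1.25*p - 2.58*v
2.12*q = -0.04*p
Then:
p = -0.19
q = 0.00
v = -0.02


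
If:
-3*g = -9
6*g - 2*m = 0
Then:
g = 3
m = 9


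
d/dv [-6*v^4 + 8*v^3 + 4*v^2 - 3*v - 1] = -24*v^3 + 24*v^2 + 8*v - 3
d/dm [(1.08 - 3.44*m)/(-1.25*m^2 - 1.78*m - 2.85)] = (-4.3*m^2 + 2.7*m + 11.7264)/(1.5625*m^4 + 4.45*m^3 + 10.2934*m^2 + 10.146*m + 8.1225)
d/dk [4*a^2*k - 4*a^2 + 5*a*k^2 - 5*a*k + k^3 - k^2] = 4*a^2 + 10*a*k - 5*a + 3*k^2 - 2*k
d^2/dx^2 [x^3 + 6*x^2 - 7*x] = 6*x + 12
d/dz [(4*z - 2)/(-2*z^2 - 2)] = 2*(z^2 - z - 1)/(z^4 + 2*z^2 + 1)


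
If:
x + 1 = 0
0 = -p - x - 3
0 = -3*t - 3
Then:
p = -2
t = -1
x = -1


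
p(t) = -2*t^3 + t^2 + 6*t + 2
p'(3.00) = -42.00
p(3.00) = -25.00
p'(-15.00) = -1374.00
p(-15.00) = 6887.00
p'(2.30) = -21.14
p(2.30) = -3.24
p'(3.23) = -50.14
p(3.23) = -35.58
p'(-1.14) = -4.08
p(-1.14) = -0.58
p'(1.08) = 1.16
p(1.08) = 7.13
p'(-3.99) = -97.50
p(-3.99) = 121.02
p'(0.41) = 5.81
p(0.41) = 4.49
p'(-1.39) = -8.37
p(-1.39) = 0.96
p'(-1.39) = -8.37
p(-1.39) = 0.96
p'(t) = -6*t^2 + 2*t + 6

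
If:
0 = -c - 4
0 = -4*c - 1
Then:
No Solution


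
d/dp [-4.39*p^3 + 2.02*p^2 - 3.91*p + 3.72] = -13.17*p^2 + 4.04*p - 3.91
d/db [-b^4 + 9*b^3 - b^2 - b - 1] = -4*b^3 + 27*b^2 - 2*b - 1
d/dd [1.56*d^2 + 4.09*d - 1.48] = 3.12*d + 4.09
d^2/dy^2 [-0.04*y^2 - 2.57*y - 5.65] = -0.0800000000000000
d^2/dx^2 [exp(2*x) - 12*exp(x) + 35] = 4*(exp(x) - 3)*exp(x)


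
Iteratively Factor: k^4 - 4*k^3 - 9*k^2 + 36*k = (k + 3)*(k^3 - 7*k^2 + 12*k) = (k - 3)*(k + 3)*(k^2 - 4*k) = k*(k - 3)*(k + 3)*(k - 4)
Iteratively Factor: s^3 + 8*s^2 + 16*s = (s + 4)*(s^2 + 4*s) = s*(s + 4)*(s + 4)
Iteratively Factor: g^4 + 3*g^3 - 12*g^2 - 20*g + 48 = (g - 2)*(g^3 + 5*g^2 - 2*g - 24) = (g - 2)^2*(g^2 + 7*g + 12) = (g - 2)^2*(g + 4)*(g + 3)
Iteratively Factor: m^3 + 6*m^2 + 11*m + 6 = (m + 1)*(m^2 + 5*m + 6) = (m + 1)*(m + 3)*(m + 2)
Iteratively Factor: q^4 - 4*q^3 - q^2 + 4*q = (q)*(q^3 - 4*q^2 - q + 4) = q*(q + 1)*(q^2 - 5*q + 4) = q*(q - 4)*(q + 1)*(q - 1)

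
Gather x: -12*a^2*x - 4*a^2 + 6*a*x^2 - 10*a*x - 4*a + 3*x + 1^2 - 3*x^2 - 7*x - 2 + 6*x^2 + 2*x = -4*a^2 - 4*a + x^2*(6*a + 3) + x*(-12*a^2 - 10*a - 2) - 1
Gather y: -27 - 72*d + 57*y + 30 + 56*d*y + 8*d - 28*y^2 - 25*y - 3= -64*d - 28*y^2 + y*(56*d + 32)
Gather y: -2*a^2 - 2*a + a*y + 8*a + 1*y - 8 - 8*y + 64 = -2*a^2 + 6*a + y*(a - 7) + 56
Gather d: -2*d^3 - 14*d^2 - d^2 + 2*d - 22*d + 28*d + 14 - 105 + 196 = -2*d^3 - 15*d^2 + 8*d + 105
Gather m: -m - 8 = -m - 8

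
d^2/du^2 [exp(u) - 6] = exp(u)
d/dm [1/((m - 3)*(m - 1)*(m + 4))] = (13 - 3*m^2)/(m^6 - 26*m^4 + 24*m^3 + 169*m^2 - 312*m + 144)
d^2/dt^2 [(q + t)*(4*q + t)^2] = 18*q + 6*t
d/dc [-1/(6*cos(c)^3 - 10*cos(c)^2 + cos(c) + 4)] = (-18*cos(c)^2 + 20*cos(c) - 1)*sin(c)/(6*cos(c)^3 - 10*cos(c)^2 + cos(c) + 4)^2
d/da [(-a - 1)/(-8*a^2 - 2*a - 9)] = (-8*a^2 - 16*a + 7)/(64*a^4 + 32*a^3 + 148*a^2 + 36*a + 81)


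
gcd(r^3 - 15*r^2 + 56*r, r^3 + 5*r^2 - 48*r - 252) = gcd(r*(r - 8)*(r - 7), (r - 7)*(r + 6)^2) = r - 7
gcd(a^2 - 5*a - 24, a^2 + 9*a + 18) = a + 3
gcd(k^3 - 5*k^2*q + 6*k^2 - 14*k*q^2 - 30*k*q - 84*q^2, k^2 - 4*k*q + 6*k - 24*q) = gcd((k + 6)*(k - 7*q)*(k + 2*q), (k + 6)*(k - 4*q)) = k + 6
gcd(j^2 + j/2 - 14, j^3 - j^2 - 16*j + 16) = j + 4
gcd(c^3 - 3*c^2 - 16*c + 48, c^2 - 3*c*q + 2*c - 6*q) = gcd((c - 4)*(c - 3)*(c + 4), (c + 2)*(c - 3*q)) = 1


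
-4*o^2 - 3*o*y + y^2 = (-4*o + y)*(o + y)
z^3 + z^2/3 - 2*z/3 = z*(z - 2/3)*(z + 1)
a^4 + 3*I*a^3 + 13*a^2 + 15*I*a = a*(a - 3*I)*(a + I)*(a + 5*I)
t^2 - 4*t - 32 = (t - 8)*(t + 4)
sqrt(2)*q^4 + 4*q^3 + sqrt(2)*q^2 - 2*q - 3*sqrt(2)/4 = (q - sqrt(2)/2)*(q + sqrt(2)/2)*(q + 3*sqrt(2)/2)*(sqrt(2)*q + 1)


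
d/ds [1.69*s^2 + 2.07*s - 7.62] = 3.38*s + 2.07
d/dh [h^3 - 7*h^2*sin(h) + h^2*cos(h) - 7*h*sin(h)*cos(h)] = -h^2*sin(h) - 7*h^2*cos(h) + 3*h^2 - 14*h*sin(h) + 2*h*cos(h) - 7*h*cos(2*h) - 7*sin(2*h)/2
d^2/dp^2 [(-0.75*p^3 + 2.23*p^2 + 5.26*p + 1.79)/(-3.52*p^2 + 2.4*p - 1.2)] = (5.6843418860808e-14*p^4 - 165.721088*p^3 - 89.515776*p^2 + 230.52096*p - 42.21888)/(43.614208*p^6 - 89.21088*p^5 + 105.43104*p^4 - 74.6496*p^3 + 35.9424*p^2 - 10.368*p + 1.728)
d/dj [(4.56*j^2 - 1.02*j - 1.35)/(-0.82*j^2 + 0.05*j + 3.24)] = (-0.6084*j^2 + 27.3348*j - 3.2373)/(0.6724*j^4 - 0.082*j^3 - 5.3111*j^2 + 0.324*j + 10.4976)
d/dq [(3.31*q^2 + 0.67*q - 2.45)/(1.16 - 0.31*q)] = (-1.0261*q^2 + 7.6792*q + 0.0176999999999999)/(0.0961*q^2 - 0.7192*q + 1.3456)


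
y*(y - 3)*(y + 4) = y^3 + y^2 - 12*y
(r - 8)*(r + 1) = r^2 - 7*r - 8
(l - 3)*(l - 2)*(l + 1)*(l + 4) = l^4 - 15*l^2 + 10*l + 24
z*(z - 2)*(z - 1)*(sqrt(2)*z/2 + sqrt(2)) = sqrt(2)*z^4/2 - sqrt(2)*z^3/2 - 2*sqrt(2)*z^2 + 2*sqrt(2)*z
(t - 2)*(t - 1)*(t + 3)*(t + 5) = t^4 + 5*t^3 - 7*t^2 - 29*t + 30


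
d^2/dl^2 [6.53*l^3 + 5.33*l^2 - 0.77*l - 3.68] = 39.18*l + 10.66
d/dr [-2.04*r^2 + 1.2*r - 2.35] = 1.2 - 4.08*r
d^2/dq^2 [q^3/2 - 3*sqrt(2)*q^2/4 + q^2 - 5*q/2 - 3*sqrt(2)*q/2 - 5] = 3*q - 3*sqrt(2)/2 + 2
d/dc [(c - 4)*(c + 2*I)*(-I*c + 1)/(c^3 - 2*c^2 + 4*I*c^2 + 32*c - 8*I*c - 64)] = (c^4*(1 - 2*I) + c^3*(8 - 68*I) + c^2*(112 + 372*I) + c*(-448 - 544*I) + 832 + 128*I)/(c^6 + c^5*(-4 + 8*I) + c^4*(52 - 32*I) + c^3*(-192 + 288*I) + c^2*(1216 - 1024*I) + c*(-4096 + 1024*I) + 4096)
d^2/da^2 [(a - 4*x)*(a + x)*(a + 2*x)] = 6*a - 2*x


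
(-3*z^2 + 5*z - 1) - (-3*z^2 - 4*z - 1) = 9*z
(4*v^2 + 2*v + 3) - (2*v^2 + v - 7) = 2*v^2 + v + 10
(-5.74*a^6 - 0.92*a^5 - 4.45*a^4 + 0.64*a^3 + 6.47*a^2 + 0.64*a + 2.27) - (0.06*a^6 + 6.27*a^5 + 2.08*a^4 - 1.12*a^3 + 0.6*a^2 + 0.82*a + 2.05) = -5.8*a^6 - 7.19*a^5 - 6.53*a^4 + 1.76*a^3 + 5.87*a^2 - 0.18*a + 0.22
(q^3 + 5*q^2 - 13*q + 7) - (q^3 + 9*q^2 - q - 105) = -4*q^2 - 12*q + 112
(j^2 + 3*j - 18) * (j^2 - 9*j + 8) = j^4 - 6*j^3 - 37*j^2 + 186*j - 144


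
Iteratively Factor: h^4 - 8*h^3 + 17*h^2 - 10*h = (h)*(h^3 - 8*h^2 + 17*h - 10) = h*(h - 2)*(h^2 - 6*h + 5) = h*(h - 5)*(h - 2)*(h - 1)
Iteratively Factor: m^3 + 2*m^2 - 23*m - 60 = (m + 3)*(m^2 - m - 20) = (m - 5)*(m + 3)*(m + 4)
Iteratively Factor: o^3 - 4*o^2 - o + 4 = (o - 4)*(o^2 - 1) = (o - 4)*(o - 1)*(o + 1)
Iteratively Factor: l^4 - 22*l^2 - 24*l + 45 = (l + 3)*(l^3 - 3*l^2 - 13*l + 15) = (l - 5)*(l + 3)*(l^2 + 2*l - 3) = (l - 5)*(l + 3)^2*(l - 1)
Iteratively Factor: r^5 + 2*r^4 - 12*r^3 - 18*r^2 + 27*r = (r - 3)*(r^4 + 5*r^3 + 3*r^2 - 9*r) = (r - 3)*(r - 1)*(r^3 + 6*r^2 + 9*r) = (r - 3)*(r - 1)*(r + 3)*(r^2 + 3*r) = (r - 3)*(r - 1)*(r + 3)^2*(r)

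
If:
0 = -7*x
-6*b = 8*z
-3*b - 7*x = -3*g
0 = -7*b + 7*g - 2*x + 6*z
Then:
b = 0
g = 0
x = 0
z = 0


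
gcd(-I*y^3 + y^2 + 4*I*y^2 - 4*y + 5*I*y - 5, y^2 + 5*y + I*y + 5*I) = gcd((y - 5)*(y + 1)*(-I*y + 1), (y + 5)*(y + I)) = y + I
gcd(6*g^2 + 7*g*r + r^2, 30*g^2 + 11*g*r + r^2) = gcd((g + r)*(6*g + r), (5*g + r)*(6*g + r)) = 6*g + r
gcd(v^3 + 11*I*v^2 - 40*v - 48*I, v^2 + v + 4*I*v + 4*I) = v + 4*I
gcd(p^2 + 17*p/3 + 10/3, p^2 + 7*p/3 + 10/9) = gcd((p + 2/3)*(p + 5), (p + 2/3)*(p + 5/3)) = p + 2/3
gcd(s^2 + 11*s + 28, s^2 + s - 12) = s + 4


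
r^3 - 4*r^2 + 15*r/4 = r*(r - 5/2)*(r - 3/2)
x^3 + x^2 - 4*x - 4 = (x - 2)*(x + 1)*(x + 2)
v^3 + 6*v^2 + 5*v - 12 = (v - 1)*(v + 3)*(v + 4)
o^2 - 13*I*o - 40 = (o - 8*I)*(o - 5*I)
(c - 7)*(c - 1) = c^2 - 8*c + 7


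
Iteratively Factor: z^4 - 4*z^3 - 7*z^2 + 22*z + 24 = (z + 1)*(z^3 - 5*z^2 - 2*z + 24) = (z - 4)*(z + 1)*(z^2 - z - 6) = (z - 4)*(z + 1)*(z + 2)*(z - 3)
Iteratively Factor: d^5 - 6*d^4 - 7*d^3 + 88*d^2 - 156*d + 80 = (d - 1)*(d^4 - 5*d^3 - 12*d^2 + 76*d - 80) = (d - 2)*(d - 1)*(d^3 - 3*d^2 - 18*d + 40) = (d - 2)*(d - 1)*(d + 4)*(d^2 - 7*d + 10) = (d - 5)*(d - 2)*(d - 1)*(d + 4)*(d - 2)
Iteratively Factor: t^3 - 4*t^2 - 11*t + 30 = (t + 3)*(t^2 - 7*t + 10) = (t - 2)*(t + 3)*(t - 5)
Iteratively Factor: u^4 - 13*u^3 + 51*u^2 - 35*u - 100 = (u - 5)*(u^3 - 8*u^2 + 11*u + 20) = (u - 5)^2*(u^2 - 3*u - 4) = (u - 5)^2*(u + 1)*(u - 4)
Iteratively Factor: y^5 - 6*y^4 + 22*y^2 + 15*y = (y)*(y^4 - 6*y^3 + 22*y + 15) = y*(y - 3)*(y^3 - 3*y^2 - 9*y - 5) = y*(y - 3)*(y + 1)*(y^2 - 4*y - 5) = y*(y - 3)*(y + 1)^2*(y - 5)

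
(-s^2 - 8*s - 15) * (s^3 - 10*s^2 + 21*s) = -s^5 + 2*s^4 + 44*s^3 - 18*s^2 - 315*s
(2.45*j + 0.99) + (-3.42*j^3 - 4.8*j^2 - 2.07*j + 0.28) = -3.42*j^3 - 4.8*j^2 + 0.38*j + 1.27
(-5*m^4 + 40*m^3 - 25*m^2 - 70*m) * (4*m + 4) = -20*m^5 + 140*m^4 + 60*m^3 - 380*m^2 - 280*m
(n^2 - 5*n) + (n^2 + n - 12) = 2*n^2 - 4*n - 12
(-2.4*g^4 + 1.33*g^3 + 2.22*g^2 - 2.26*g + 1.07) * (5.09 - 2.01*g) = 4.824*g^5 - 14.8893*g^4 + 2.3075*g^3 + 15.8424*g^2 - 13.6541*g + 5.4463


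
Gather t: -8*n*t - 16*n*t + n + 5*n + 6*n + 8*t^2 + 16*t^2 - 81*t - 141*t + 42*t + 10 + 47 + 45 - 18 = 12*n + 24*t^2 + t*(-24*n - 180) + 84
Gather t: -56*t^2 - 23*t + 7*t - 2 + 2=-56*t^2 - 16*t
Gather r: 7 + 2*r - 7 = 2*r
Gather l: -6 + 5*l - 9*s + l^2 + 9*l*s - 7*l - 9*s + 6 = l^2 + l*(9*s - 2) - 18*s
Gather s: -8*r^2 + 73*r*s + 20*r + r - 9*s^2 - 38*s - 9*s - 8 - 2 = -8*r^2 + 21*r - 9*s^2 + s*(73*r - 47) - 10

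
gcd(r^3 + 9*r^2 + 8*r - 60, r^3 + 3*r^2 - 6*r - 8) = r - 2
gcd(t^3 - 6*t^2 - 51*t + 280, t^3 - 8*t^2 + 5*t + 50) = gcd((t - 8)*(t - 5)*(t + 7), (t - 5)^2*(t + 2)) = t - 5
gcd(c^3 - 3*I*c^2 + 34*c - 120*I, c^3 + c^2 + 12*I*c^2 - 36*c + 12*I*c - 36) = c + 6*I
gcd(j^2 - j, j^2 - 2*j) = j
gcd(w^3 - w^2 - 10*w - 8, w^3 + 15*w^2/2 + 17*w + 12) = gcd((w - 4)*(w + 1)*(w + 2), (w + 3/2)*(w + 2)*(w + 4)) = w + 2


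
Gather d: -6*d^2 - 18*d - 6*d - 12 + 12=-6*d^2 - 24*d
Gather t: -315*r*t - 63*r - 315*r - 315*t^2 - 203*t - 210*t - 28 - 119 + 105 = -378*r - 315*t^2 + t*(-315*r - 413) - 42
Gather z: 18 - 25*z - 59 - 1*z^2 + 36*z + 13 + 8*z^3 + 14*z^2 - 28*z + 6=8*z^3 + 13*z^2 - 17*z - 22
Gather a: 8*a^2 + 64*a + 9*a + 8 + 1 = 8*a^2 + 73*a + 9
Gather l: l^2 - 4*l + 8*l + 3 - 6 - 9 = l^2 + 4*l - 12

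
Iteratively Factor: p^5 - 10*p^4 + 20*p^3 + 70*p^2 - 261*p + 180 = (p - 1)*(p^4 - 9*p^3 + 11*p^2 + 81*p - 180) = (p - 3)*(p - 1)*(p^3 - 6*p^2 - 7*p + 60) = (p - 3)*(p - 1)*(p + 3)*(p^2 - 9*p + 20) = (p - 5)*(p - 3)*(p - 1)*(p + 3)*(p - 4)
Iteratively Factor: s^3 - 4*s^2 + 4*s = (s - 2)*(s^2 - 2*s) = (s - 2)^2*(s)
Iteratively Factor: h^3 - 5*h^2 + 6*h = (h - 3)*(h^2 - 2*h) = h*(h - 3)*(h - 2)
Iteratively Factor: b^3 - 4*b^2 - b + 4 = (b + 1)*(b^2 - 5*b + 4) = (b - 1)*(b + 1)*(b - 4)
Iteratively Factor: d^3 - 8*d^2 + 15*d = (d)*(d^2 - 8*d + 15) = d*(d - 5)*(d - 3)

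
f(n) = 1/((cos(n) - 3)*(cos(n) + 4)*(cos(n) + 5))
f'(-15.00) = 0.00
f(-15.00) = -0.02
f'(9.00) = 0.00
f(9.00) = -0.02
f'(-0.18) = -0.00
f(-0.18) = -0.02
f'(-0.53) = -0.00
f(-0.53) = -0.02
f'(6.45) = 0.00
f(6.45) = -0.02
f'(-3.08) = 0.00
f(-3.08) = -0.02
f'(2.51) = -0.00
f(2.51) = -0.02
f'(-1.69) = 0.00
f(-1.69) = -0.02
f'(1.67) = -0.00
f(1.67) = -0.02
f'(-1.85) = 0.00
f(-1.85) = -0.02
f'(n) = sin(n)/((cos(n) - 3)*(cos(n) + 4)*(cos(n) + 5)^2) + sin(n)/((cos(n) - 3)*(cos(n) + 4)^2*(cos(n) + 5)) + sin(n)/((cos(n) - 3)^2*(cos(n) + 4)*(cos(n) + 5)) = (-3*sin(n)^2 + 12*cos(n) - 4)*sin(n)/((cos(n) - 3)^2*(cos(n) + 4)^2*(cos(n) + 5)^2)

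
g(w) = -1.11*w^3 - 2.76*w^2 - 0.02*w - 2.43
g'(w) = -3.33*w^2 - 5.52*w - 0.02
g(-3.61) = 13.89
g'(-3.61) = -23.49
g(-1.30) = -4.63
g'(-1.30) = 1.53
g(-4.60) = 47.30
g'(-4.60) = -45.09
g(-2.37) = -3.11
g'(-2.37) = -5.64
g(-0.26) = -2.59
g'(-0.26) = 1.19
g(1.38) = -10.63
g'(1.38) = -13.98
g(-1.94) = -4.67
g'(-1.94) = -1.84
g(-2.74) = -0.26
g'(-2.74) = -9.90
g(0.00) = -2.43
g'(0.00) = -0.02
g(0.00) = -2.43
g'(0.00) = -0.02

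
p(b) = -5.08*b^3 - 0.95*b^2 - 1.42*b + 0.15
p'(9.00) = -1252.96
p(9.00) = -3792.90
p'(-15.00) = -3401.92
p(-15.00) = 16952.70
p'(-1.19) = -20.74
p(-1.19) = 9.06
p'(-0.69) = -7.36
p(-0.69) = 2.35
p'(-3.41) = -172.15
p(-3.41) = 195.38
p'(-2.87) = -121.50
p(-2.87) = 116.49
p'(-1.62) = -38.34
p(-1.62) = 21.55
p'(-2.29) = -76.99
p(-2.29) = 59.43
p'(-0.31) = -2.30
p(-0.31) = 0.65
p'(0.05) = -1.55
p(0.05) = 0.08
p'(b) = -15.24*b^2 - 1.9*b - 1.42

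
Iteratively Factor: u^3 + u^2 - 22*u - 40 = (u - 5)*(u^2 + 6*u + 8) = (u - 5)*(u + 4)*(u + 2)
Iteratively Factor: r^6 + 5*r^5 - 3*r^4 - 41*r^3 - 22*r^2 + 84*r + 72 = (r + 3)*(r^5 + 2*r^4 - 9*r^3 - 14*r^2 + 20*r + 24) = (r - 2)*(r + 3)*(r^4 + 4*r^3 - r^2 - 16*r - 12) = (r - 2)*(r + 2)*(r + 3)*(r^3 + 2*r^2 - 5*r - 6) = (r - 2)*(r + 1)*(r + 2)*(r + 3)*(r^2 + r - 6) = (r - 2)*(r + 1)*(r + 2)*(r + 3)^2*(r - 2)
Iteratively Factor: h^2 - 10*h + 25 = (h - 5)*(h - 5)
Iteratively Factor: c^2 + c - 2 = (c + 2)*(c - 1)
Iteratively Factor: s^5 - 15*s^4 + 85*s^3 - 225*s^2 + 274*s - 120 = (s - 4)*(s^4 - 11*s^3 + 41*s^2 - 61*s + 30) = (s - 5)*(s - 4)*(s^3 - 6*s^2 + 11*s - 6) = (s - 5)*(s - 4)*(s - 1)*(s^2 - 5*s + 6) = (s - 5)*(s - 4)*(s - 2)*(s - 1)*(s - 3)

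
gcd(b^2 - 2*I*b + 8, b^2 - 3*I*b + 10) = b + 2*I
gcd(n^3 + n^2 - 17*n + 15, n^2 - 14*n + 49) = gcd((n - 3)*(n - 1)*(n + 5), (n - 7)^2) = 1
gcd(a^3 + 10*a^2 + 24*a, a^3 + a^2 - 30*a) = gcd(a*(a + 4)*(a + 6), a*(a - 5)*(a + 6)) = a^2 + 6*a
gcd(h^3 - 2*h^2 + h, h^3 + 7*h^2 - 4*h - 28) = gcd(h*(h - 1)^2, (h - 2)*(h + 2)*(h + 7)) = 1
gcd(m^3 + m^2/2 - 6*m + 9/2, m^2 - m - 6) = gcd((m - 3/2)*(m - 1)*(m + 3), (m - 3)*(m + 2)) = 1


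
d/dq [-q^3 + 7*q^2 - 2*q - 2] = -3*q^2 + 14*q - 2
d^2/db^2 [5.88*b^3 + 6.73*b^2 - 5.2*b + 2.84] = 35.28*b + 13.46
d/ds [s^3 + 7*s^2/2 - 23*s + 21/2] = 3*s^2 + 7*s - 23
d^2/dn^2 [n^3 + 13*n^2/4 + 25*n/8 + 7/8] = 6*n + 13/2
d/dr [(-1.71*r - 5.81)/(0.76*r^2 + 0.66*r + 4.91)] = (1.2996*r^2 + 8.8312*r - 4.5615)/(0.5776*r^4 + 1.0032*r^3 + 7.8988*r^2 + 6.4812*r + 24.1081)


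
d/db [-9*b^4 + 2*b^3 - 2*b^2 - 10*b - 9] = -36*b^3 + 6*b^2 - 4*b - 10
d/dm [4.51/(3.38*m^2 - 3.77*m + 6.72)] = (17.0027 - 30.4876*m)/(3.38*m^2 - 3.77*m + 6.72)^2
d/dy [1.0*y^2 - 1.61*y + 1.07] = 2.0*y - 1.61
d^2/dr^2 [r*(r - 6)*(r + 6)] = 6*r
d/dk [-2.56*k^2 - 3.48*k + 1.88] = -5.12*k - 3.48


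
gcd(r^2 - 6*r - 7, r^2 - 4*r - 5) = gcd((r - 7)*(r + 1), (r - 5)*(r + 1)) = r + 1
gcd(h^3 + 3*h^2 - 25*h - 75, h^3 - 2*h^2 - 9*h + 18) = h + 3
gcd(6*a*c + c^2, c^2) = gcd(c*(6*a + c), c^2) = c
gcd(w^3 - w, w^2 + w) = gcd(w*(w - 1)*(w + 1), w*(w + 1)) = w^2 + w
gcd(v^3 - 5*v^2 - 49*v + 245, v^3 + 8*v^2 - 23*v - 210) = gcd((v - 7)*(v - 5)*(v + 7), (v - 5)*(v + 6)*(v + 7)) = v^2 + 2*v - 35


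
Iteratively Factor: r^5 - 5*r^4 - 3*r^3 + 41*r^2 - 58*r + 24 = (r + 3)*(r^4 - 8*r^3 + 21*r^2 - 22*r + 8) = (r - 1)*(r + 3)*(r^3 - 7*r^2 + 14*r - 8) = (r - 4)*(r - 1)*(r + 3)*(r^2 - 3*r + 2) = (r - 4)*(r - 2)*(r - 1)*(r + 3)*(r - 1)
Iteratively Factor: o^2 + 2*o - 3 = (o + 3)*(o - 1)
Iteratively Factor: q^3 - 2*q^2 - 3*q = (q + 1)*(q^2 - 3*q) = (q - 3)*(q + 1)*(q)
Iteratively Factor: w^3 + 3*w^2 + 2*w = (w + 2)*(w^2 + w) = w*(w + 2)*(w + 1)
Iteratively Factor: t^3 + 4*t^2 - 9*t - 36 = (t + 4)*(t^2 - 9) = (t - 3)*(t + 4)*(t + 3)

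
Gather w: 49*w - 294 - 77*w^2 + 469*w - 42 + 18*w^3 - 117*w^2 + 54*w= 18*w^3 - 194*w^2 + 572*w - 336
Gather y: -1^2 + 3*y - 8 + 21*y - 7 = 24*y - 16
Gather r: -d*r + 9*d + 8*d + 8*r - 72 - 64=17*d + r*(8 - d) - 136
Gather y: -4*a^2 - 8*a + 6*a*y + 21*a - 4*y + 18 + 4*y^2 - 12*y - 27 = -4*a^2 + 13*a + 4*y^2 + y*(6*a - 16) - 9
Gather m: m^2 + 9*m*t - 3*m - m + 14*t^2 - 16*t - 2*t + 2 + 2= m^2 + m*(9*t - 4) + 14*t^2 - 18*t + 4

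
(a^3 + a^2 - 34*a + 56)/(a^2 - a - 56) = (a^2 - 6*a + 8)/(a - 8)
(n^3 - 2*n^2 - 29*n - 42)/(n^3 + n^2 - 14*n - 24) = (n - 7)/(n - 4)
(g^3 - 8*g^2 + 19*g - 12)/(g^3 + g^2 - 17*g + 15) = (g - 4)/(g + 5)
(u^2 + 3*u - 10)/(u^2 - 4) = (u + 5)/(u + 2)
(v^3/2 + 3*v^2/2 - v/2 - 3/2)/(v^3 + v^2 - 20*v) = (v^3 + 3*v^2 - v - 3)/(2*v*(v^2 + v - 20))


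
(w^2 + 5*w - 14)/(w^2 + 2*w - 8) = (w + 7)/(w + 4)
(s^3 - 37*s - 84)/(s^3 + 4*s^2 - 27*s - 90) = (s^2 - 3*s - 28)/(s^2 + s - 30)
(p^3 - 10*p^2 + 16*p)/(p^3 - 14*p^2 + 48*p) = (p - 2)/(p - 6)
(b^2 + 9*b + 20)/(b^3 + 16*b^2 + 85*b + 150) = (b + 4)/(b^2 + 11*b + 30)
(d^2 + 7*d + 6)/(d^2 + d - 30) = (d + 1)/(d - 5)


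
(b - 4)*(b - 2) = b^2 - 6*b + 8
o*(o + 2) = o^2 + 2*o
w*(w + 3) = w^2 + 3*w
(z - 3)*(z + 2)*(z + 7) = z^3 + 6*z^2 - 13*z - 42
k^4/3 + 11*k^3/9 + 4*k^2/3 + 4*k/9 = k*(k/3 + 1/3)*(k + 2/3)*(k + 2)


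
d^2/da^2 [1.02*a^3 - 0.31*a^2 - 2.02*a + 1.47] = 6.12*a - 0.62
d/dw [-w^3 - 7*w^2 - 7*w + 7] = -3*w^2 - 14*w - 7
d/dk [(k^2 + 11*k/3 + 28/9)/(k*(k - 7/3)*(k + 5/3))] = (-81*k^4 - 594*k^3 - 873*k^2 + 336*k + 980)/(k^2*(81*k^4 - 108*k^3 - 594*k^2 + 420*k + 1225))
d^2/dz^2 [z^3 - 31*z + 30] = 6*z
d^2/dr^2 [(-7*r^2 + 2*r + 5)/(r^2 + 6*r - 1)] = 4*(22*r^3 - 3*r^2 + 48*r + 95)/(r^6 + 18*r^5 + 105*r^4 + 180*r^3 - 105*r^2 + 18*r - 1)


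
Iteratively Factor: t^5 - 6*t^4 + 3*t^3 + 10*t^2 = (t - 5)*(t^4 - t^3 - 2*t^2) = t*(t - 5)*(t^3 - t^2 - 2*t) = t*(t - 5)*(t - 2)*(t^2 + t) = t^2*(t - 5)*(t - 2)*(t + 1)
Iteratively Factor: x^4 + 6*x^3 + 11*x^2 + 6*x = (x + 1)*(x^3 + 5*x^2 + 6*x) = (x + 1)*(x + 2)*(x^2 + 3*x) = (x + 1)*(x + 2)*(x + 3)*(x)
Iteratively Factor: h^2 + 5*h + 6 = (h + 2)*(h + 3)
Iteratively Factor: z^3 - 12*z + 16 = (z + 4)*(z^2 - 4*z + 4) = (z - 2)*(z + 4)*(z - 2)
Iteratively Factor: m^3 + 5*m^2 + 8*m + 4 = (m + 1)*(m^2 + 4*m + 4) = (m + 1)*(m + 2)*(m + 2)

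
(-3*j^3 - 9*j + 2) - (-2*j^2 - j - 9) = -3*j^3 + 2*j^2 - 8*j + 11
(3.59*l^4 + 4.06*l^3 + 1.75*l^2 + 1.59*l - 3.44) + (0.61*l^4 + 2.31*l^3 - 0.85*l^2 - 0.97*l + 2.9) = 4.2*l^4 + 6.37*l^3 + 0.9*l^2 + 0.62*l - 0.54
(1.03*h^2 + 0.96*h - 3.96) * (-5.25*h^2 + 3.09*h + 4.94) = -5.4075*h^4 - 1.8573*h^3 + 28.8446*h^2 - 7.494*h - 19.5624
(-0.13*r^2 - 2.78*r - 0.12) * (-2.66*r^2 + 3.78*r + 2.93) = 0.3458*r^4 + 6.9034*r^3 - 10.5701*r^2 - 8.599*r - 0.3516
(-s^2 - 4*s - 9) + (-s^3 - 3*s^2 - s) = -s^3 - 4*s^2 - 5*s - 9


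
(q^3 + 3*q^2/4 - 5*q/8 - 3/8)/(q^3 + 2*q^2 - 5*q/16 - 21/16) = 2*(2*q + 1)/(4*q + 7)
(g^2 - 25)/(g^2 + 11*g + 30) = (g - 5)/(g + 6)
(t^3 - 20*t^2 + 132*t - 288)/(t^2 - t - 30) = (t^2 - 14*t + 48)/(t + 5)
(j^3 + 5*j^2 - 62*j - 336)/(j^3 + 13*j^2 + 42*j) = (j - 8)/j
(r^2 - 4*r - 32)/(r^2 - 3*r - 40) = (r + 4)/(r + 5)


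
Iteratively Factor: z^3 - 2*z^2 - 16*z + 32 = (z + 4)*(z^2 - 6*z + 8) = (z - 4)*(z + 4)*(z - 2)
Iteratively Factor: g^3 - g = (g)*(g^2 - 1) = g*(g - 1)*(g + 1)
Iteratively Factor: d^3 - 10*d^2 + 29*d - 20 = (d - 4)*(d^2 - 6*d + 5) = (d - 5)*(d - 4)*(d - 1)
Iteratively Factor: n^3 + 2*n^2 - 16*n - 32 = (n + 2)*(n^2 - 16) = (n - 4)*(n + 2)*(n + 4)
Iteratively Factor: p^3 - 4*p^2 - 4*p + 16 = (p - 2)*(p^2 - 2*p - 8) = (p - 4)*(p - 2)*(p + 2)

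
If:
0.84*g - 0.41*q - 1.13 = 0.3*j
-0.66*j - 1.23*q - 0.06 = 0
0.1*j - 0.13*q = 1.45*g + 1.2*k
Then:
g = 1.31277056277056 - 0.177489177489178*q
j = -1.86363636363636*q - 0.0909090909090909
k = -0.0491702741702742*q - 1.59384018759019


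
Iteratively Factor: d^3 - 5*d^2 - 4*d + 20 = (d - 5)*(d^2 - 4) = (d - 5)*(d + 2)*(d - 2)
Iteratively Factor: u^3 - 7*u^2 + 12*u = (u - 3)*(u^2 - 4*u) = u*(u - 3)*(u - 4)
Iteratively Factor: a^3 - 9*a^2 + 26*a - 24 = (a - 3)*(a^2 - 6*a + 8) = (a - 4)*(a - 3)*(a - 2)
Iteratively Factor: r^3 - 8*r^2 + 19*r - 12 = (r - 1)*(r^2 - 7*r + 12) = (r - 4)*(r - 1)*(r - 3)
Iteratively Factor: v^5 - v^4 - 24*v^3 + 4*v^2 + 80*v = (v - 2)*(v^4 + v^3 - 22*v^2 - 40*v) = (v - 2)*(v + 4)*(v^3 - 3*v^2 - 10*v) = v*(v - 2)*(v + 4)*(v^2 - 3*v - 10) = v*(v - 2)*(v + 2)*(v + 4)*(v - 5)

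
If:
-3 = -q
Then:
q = 3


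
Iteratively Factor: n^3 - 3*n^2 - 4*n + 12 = (n - 3)*(n^2 - 4) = (n - 3)*(n - 2)*(n + 2)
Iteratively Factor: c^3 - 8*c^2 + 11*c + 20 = (c - 5)*(c^2 - 3*c - 4) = (c - 5)*(c - 4)*(c + 1)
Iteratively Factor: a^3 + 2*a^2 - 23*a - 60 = (a + 4)*(a^2 - 2*a - 15) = (a - 5)*(a + 4)*(a + 3)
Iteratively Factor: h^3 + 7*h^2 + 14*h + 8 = (h + 2)*(h^2 + 5*h + 4) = (h + 2)*(h + 4)*(h + 1)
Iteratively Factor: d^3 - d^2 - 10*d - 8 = (d + 2)*(d^2 - 3*d - 4) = (d + 1)*(d + 2)*(d - 4)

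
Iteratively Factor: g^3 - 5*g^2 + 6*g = (g)*(g^2 - 5*g + 6) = g*(g - 3)*(g - 2)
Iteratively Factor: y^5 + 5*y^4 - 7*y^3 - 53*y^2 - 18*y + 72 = (y + 3)*(y^4 + 2*y^3 - 13*y^2 - 14*y + 24) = (y + 3)*(y + 4)*(y^3 - 2*y^2 - 5*y + 6) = (y - 3)*(y + 3)*(y + 4)*(y^2 + y - 2) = (y - 3)*(y + 2)*(y + 3)*(y + 4)*(y - 1)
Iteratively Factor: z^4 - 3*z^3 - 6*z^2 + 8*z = (z - 4)*(z^3 + z^2 - 2*z) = (z - 4)*(z - 1)*(z^2 + 2*z) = z*(z - 4)*(z - 1)*(z + 2)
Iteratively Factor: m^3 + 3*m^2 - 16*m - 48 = (m + 3)*(m^2 - 16) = (m + 3)*(m + 4)*(m - 4)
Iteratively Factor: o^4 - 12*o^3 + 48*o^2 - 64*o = (o - 4)*(o^3 - 8*o^2 + 16*o) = (o - 4)^2*(o^2 - 4*o) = o*(o - 4)^2*(o - 4)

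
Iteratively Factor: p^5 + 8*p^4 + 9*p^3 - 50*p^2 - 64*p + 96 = (p - 1)*(p^4 + 9*p^3 + 18*p^2 - 32*p - 96) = (p - 1)*(p + 4)*(p^3 + 5*p^2 - 2*p - 24) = (p - 1)*(p + 4)^2*(p^2 + p - 6) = (p - 2)*(p - 1)*(p + 4)^2*(p + 3)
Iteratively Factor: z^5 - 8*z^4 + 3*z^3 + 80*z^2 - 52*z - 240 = (z - 3)*(z^4 - 5*z^3 - 12*z^2 + 44*z + 80) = (z - 5)*(z - 3)*(z^3 - 12*z - 16) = (z - 5)*(z - 4)*(z - 3)*(z^2 + 4*z + 4) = (z - 5)*(z - 4)*(z - 3)*(z + 2)*(z + 2)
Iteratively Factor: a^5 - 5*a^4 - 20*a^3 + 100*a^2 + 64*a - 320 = (a + 4)*(a^4 - 9*a^3 + 16*a^2 + 36*a - 80) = (a + 2)*(a + 4)*(a^3 - 11*a^2 + 38*a - 40) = (a - 4)*(a + 2)*(a + 4)*(a^2 - 7*a + 10) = (a - 4)*(a - 2)*(a + 2)*(a + 4)*(a - 5)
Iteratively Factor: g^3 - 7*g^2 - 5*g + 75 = (g - 5)*(g^2 - 2*g - 15) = (g - 5)*(g + 3)*(g - 5)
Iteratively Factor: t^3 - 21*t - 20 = (t + 1)*(t^2 - t - 20) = (t + 1)*(t + 4)*(t - 5)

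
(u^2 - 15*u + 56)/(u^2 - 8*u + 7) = (u - 8)/(u - 1)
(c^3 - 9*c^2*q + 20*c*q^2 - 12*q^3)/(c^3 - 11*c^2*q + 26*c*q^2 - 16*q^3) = (-c + 6*q)/(-c + 8*q)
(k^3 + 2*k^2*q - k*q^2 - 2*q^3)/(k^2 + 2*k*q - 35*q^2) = (k^3 + 2*k^2*q - k*q^2 - 2*q^3)/(k^2 + 2*k*q - 35*q^2)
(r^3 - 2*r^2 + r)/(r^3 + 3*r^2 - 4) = r*(r - 1)/(r^2 + 4*r + 4)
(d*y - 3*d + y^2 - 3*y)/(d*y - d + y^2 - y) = (y - 3)/(y - 1)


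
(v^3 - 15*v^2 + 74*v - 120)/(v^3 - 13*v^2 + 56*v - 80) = (v - 6)/(v - 4)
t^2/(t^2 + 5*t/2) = 2*t/(2*t + 5)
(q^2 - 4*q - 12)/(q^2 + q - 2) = (q - 6)/(q - 1)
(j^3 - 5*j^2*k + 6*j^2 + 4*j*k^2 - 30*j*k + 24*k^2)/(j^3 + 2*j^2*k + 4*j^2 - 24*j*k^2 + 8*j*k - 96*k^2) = (j^2 - j*k + 6*j - 6*k)/(j^2 + 6*j*k + 4*j + 24*k)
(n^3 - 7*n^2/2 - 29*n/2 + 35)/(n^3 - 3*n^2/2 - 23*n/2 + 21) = (n - 5)/(n - 3)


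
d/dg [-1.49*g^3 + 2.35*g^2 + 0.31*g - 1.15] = -4.47*g^2 + 4.7*g + 0.31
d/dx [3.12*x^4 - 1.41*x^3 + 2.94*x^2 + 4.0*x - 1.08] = 12.48*x^3 - 4.23*x^2 + 5.88*x + 4.0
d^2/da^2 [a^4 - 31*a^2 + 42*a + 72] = 12*a^2 - 62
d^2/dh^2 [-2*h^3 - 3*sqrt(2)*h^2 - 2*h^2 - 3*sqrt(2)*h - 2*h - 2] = -12*h - 6*sqrt(2) - 4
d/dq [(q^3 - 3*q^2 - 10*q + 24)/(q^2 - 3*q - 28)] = (q^4 - 6*q^3 - 65*q^2 + 120*q + 352)/(q^4 - 6*q^3 - 47*q^2 + 168*q + 784)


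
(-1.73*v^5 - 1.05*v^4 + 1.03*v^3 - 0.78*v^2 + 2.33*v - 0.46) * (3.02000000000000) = -5.2246*v^5 - 3.171*v^4 + 3.1106*v^3 - 2.3556*v^2 + 7.0366*v - 1.3892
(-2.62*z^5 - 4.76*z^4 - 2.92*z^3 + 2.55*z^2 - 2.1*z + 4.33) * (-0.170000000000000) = 0.4454*z^5 + 0.8092*z^4 + 0.4964*z^3 - 0.4335*z^2 + 0.357*z - 0.7361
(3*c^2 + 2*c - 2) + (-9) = 3*c^2 + 2*c - 11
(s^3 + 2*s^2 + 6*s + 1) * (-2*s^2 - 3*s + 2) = -2*s^5 - 7*s^4 - 16*s^3 - 16*s^2 + 9*s + 2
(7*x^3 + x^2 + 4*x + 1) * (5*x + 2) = 35*x^4 + 19*x^3 + 22*x^2 + 13*x + 2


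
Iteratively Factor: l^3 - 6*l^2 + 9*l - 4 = (l - 1)*(l^2 - 5*l + 4) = (l - 4)*(l - 1)*(l - 1)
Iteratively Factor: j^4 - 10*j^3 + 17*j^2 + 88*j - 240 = (j - 4)*(j^3 - 6*j^2 - 7*j + 60) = (j - 4)^2*(j^2 - 2*j - 15) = (j - 4)^2*(j + 3)*(j - 5)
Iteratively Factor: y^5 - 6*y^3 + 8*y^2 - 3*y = (y - 1)*(y^4 + y^3 - 5*y^2 + 3*y) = y*(y - 1)*(y^3 + y^2 - 5*y + 3) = y*(y - 1)^2*(y^2 + 2*y - 3) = y*(y - 1)^2*(y + 3)*(y - 1)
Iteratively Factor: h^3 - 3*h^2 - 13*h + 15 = (h + 3)*(h^2 - 6*h + 5) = (h - 1)*(h + 3)*(h - 5)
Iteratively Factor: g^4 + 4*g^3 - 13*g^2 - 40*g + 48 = (g + 4)*(g^3 - 13*g + 12) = (g + 4)^2*(g^2 - 4*g + 3) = (g - 3)*(g + 4)^2*(g - 1)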